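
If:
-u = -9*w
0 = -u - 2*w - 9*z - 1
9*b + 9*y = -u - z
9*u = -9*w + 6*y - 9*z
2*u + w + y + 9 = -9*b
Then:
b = -21011/15246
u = 846/847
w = 94/847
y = 2193/1694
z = -19/77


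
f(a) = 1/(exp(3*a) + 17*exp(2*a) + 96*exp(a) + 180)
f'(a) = (-3*exp(3*a) - 34*exp(2*a) - 96*exp(a))/(exp(3*a) + 17*exp(2*a) + 96*exp(a) + 180)^2 = (-3*exp(2*a) - 34*exp(a) - 96)*exp(a)/(exp(3*a) + 17*exp(2*a) + 96*exp(a) + 180)^2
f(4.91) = 0.00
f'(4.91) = -0.00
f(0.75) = 0.00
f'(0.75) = -0.00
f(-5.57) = 0.01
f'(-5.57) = -0.00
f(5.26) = 0.00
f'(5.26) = -0.00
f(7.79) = 0.00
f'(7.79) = -0.00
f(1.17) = 0.00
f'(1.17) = -0.00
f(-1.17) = 0.00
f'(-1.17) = -0.00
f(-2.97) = 0.01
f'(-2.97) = -0.00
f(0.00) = 0.00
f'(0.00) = 0.00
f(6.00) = 0.00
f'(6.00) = 0.00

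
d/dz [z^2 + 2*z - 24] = 2*z + 2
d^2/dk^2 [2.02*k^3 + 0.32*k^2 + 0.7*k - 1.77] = 12.12*k + 0.64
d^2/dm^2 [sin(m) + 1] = -sin(m)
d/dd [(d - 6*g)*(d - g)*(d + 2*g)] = 3*d^2 - 10*d*g - 8*g^2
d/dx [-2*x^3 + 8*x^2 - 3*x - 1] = -6*x^2 + 16*x - 3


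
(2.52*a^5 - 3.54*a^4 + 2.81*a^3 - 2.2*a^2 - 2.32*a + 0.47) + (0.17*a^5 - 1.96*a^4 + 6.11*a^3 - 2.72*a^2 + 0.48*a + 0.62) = 2.69*a^5 - 5.5*a^4 + 8.92*a^3 - 4.92*a^2 - 1.84*a + 1.09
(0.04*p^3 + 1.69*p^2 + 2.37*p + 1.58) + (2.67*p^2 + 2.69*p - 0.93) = 0.04*p^3 + 4.36*p^2 + 5.06*p + 0.65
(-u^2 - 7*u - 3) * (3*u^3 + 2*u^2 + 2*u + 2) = -3*u^5 - 23*u^4 - 25*u^3 - 22*u^2 - 20*u - 6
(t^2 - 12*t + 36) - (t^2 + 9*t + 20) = 16 - 21*t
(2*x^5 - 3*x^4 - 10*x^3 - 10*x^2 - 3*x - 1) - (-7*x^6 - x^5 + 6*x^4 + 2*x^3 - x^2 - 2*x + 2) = 7*x^6 + 3*x^5 - 9*x^4 - 12*x^3 - 9*x^2 - x - 3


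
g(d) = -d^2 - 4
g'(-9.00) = 18.00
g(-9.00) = -85.00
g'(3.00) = -6.00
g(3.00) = -13.00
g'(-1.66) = 3.32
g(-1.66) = -6.76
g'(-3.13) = 6.26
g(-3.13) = -13.80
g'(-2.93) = 5.86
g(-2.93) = -12.58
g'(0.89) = -1.78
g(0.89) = -4.79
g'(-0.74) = 1.48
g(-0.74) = -4.55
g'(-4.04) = 8.08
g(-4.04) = -20.32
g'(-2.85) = 5.70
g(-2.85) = -12.12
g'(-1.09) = 2.18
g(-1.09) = -5.19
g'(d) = -2*d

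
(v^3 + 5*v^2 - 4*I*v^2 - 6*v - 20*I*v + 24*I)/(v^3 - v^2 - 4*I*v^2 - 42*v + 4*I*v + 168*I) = (v - 1)/(v - 7)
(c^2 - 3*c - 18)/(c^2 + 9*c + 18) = (c - 6)/(c + 6)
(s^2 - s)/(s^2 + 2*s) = (s - 1)/(s + 2)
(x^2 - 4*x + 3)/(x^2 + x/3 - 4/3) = 3*(x - 3)/(3*x + 4)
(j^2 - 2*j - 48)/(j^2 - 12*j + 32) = (j + 6)/(j - 4)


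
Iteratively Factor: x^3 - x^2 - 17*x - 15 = (x + 3)*(x^2 - 4*x - 5) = (x + 1)*(x + 3)*(x - 5)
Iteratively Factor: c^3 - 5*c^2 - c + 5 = (c + 1)*(c^2 - 6*c + 5) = (c - 1)*(c + 1)*(c - 5)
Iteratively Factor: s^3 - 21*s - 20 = (s + 1)*(s^2 - s - 20) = (s + 1)*(s + 4)*(s - 5)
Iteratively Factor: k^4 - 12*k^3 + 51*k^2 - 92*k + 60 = (k - 5)*(k^3 - 7*k^2 + 16*k - 12) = (k - 5)*(k - 3)*(k^2 - 4*k + 4) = (k - 5)*(k - 3)*(k - 2)*(k - 2)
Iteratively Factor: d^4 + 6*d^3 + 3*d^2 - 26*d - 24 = (d + 1)*(d^3 + 5*d^2 - 2*d - 24) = (d + 1)*(d + 3)*(d^2 + 2*d - 8) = (d - 2)*(d + 1)*(d + 3)*(d + 4)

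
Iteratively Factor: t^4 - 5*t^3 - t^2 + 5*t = (t - 1)*(t^3 - 4*t^2 - 5*t) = (t - 1)*(t + 1)*(t^2 - 5*t) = (t - 5)*(t - 1)*(t + 1)*(t)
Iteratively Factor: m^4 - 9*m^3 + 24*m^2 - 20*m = (m)*(m^3 - 9*m^2 + 24*m - 20) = m*(m - 2)*(m^2 - 7*m + 10) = m*(m - 2)^2*(m - 5)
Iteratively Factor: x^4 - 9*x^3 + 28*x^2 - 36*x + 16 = (x - 1)*(x^3 - 8*x^2 + 20*x - 16) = (x - 4)*(x - 1)*(x^2 - 4*x + 4) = (x - 4)*(x - 2)*(x - 1)*(x - 2)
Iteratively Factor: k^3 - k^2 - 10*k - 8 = (k - 4)*(k^2 + 3*k + 2) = (k - 4)*(k + 1)*(k + 2)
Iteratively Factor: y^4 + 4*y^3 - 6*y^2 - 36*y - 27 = (y + 1)*(y^3 + 3*y^2 - 9*y - 27) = (y + 1)*(y + 3)*(y^2 - 9) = (y + 1)*(y + 3)^2*(y - 3)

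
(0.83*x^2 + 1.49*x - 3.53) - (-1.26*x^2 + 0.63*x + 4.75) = 2.09*x^2 + 0.86*x - 8.28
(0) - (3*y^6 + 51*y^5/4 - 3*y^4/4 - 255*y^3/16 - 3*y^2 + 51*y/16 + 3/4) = -3*y^6 - 51*y^5/4 + 3*y^4/4 + 255*y^3/16 + 3*y^2 - 51*y/16 - 3/4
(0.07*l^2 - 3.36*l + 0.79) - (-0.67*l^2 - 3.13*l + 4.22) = 0.74*l^2 - 0.23*l - 3.43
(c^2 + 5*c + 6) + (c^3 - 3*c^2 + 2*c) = c^3 - 2*c^2 + 7*c + 6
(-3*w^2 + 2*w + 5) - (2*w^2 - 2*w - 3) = -5*w^2 + 4*w + 8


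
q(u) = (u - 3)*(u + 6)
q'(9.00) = 21.00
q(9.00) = 90.00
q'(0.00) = 3.00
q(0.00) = -18.00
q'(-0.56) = 1.88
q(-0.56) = -19.37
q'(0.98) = 4.96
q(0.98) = -14.10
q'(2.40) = 7.80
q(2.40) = -5.04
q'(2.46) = 7.92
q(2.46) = -4.57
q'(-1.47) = 0.06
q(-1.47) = -20.25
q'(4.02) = 11.04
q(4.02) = 10.22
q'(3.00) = 9.00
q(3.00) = 0.00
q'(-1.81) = -0.62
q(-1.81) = -20.15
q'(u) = 2*u + 3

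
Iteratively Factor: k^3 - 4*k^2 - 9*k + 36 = (k - 3)*(k^2 - k - 12) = (k - 4)*(k - 3)*(k + 3)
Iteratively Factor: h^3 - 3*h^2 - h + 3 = (h - 1)*(h^2 - 2*h - 3) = (h - 3)*(h - 1)*(h + 1)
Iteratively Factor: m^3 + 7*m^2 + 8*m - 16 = (m + 4)*(m^2 + 3*m - 4) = (m - 1)*(m + 4)*(m + 4)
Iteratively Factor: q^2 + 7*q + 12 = (q + 4)*(q + 3)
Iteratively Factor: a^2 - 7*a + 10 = (a - 2)*(a - 5)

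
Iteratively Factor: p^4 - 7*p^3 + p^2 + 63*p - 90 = (p - 3)*(p^3 - 4*p^2 - 11*p + 30) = (p - 3)*(p - 2)*(p^2 - 2*p - 15) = (p - 5)*(p - 3)*(p - 2)*(p + 3)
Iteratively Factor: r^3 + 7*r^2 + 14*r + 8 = (r + 1)*(r^2 + 6*r + 8) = (r + 1)*(r + 2)*(r + 4)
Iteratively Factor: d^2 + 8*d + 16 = (d + 4)*(d + 4)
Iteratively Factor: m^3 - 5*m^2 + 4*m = (m - 1)*(m^2 - 4*m) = (m - 4)*(m - 1)*(m)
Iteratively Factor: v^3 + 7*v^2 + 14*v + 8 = (v + 1)*(v^2 + 6*v + 8) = (v + 1)*(v + 2)*(v + 4)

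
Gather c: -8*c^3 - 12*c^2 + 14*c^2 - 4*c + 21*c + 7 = -8*c^3 + 2*c^2 + 17*c + 7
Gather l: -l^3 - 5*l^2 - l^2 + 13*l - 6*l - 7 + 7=-l^3 - 6*l^2 + 7*l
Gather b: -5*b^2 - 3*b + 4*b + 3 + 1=-5*b^2 + b + 4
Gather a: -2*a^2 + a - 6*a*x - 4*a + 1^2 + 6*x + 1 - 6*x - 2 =-2*a^2 + a*(-6*x - 3)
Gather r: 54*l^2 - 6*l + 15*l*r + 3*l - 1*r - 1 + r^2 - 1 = 54*l^2 - 3*l + r^2 + r*(15*l - 1) - 2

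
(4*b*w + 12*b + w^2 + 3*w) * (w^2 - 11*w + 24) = 4*b*w^3 - 32*b*w^2 - 36*b*w + 288*b + w^4 - 8*w^3 - 9*w^2 + 72*w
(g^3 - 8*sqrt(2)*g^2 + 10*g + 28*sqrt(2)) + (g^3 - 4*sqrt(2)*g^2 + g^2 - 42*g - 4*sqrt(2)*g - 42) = 2*g^3 - 12*sqrt(2)*g^2 + g^2 - 32*g - 4*sqrt(2)*g - 42 + 28*sqrt(2)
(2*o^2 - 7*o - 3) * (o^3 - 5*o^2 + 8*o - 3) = 2*o^5 - 17*o^4 + 48*o^3 - 47*o^2 - 3*o + 9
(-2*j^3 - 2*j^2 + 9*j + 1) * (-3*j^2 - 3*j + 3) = 6*j^5 + 12*j^4 - 27*j^3 - 36*j^2 + 24*j + 3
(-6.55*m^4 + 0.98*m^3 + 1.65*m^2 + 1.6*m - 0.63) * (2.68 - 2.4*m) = 15.72*m^5 - 19.906*m^4 - 1.3336*m^3 + 0.582*m^2 + 5.8*m - 1.6884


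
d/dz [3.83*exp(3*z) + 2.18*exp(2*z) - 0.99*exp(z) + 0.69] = (11.49*exp(2*z) + 4.36*exp(z) - 0.99)*exp(z)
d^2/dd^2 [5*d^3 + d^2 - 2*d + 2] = 30*d + 2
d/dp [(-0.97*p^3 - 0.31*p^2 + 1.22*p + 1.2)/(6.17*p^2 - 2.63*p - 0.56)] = (-5.9849*p^4 + 5.1022*p^3 - 5.0825*p^2 - 14.4608*p + 2.4728)/(38.0689*p^4 - 32.4542*p^3 + 0.00649999999999817*p^2 + 2.9456*p + 0.3136)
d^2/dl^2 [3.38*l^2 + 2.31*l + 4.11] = 6.76000000000000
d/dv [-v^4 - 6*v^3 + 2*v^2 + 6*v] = -4*v^3 - 18*v^2 + 4*v + 6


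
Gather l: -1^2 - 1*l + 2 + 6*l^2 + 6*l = 6*l^2 + 5*l + 1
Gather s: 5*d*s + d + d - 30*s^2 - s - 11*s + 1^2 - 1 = 2*d - 30*s^2 + s*(5*d - 12)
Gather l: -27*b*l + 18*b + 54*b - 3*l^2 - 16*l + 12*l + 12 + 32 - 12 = 72*b - 3*l^2 + l*(-27*b - 4) + 32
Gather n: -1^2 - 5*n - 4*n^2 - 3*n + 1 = -4*n^2 - 8*n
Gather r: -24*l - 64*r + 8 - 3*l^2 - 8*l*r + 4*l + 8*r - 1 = -3*l^2 - 20*l + r*(-8*l - 56) + 7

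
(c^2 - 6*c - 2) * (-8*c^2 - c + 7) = -8*c^4 + 47*c^3 + 29*c^2 - 40*c - 14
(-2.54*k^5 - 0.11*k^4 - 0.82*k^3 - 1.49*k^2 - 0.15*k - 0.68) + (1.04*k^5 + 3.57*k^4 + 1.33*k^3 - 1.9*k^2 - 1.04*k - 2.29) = -1.5*k^5 + 3.46*k^4 + 0.51*k^3 - 3.39*k^2 - 1.19*k - 2.97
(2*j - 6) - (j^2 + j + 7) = -j^2 + j - 13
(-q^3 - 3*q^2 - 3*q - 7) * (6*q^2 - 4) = -6*q^5 - 18*q^4 - 14*q^3 - 30*q^2 + 12*q + 28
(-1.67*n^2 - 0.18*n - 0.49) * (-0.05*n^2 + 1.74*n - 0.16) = 0.0835*n^4 - 2.8968*n^3 - 0.0215*n^2 - 0.8238*n + 0.0784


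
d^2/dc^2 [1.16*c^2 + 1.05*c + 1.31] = 2.32000000000000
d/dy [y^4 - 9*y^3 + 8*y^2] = y*(4*y^2 - 27*y + 16)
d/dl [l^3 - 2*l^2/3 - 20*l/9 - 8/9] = 3*l^2 - 4*l/3 - 20/9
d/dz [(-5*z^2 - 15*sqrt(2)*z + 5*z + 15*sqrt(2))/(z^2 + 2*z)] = 15*(-z^2 + sqrt(2)*z^2 - 2*sqrt(2)*z - 2*sqrt(2))/(z^2*(z^2 + 4*z + 4))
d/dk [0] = 0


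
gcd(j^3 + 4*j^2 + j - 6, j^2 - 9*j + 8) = j - 1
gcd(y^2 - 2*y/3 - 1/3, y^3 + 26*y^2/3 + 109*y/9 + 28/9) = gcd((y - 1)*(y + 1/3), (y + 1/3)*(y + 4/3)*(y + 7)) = y + 1/3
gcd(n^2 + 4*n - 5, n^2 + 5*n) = n + 5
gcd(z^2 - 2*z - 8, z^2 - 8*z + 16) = z - 4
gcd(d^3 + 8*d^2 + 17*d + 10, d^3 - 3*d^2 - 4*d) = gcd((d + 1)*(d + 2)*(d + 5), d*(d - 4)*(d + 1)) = d + 1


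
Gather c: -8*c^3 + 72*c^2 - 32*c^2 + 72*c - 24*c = -8*c^3 + 40*c^2 + 48*c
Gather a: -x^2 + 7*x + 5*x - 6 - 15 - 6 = -x^2 + 12*x - 27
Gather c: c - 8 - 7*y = c - 7*y - 8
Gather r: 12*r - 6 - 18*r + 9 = 3 - 6*r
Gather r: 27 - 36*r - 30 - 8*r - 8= -44*r - 11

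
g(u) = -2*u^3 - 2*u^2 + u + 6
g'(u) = -6*u^2 - 4*u + 1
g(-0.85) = 4.93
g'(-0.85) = 0.07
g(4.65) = -233.68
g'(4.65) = -147.34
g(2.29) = -26.22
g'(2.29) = -39.62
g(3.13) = -71.79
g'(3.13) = -70.30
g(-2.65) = 26.52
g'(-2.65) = -30.54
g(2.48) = -34.33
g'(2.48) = -45.82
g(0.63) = 5.34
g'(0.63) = -3.90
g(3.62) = -111.46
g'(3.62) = -92.11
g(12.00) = -3726.00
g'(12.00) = -911.00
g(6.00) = -492.00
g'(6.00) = -239.00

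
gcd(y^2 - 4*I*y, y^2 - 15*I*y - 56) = 1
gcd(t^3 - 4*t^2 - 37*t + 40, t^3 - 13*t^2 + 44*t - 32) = t^2 - 9*t + 8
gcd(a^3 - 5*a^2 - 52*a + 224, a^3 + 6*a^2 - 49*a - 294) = a + 7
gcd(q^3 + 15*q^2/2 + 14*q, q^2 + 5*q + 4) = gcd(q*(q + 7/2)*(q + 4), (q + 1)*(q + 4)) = q + 4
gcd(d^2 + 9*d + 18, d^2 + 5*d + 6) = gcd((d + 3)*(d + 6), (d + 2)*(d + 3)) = d + 3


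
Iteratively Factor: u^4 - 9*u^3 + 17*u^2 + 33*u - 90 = (u - 3)*(u^3 - 6*u^2 - u + 30) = (u - 3)^2*(u^2 - 3*u - 10) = (u - 5)*(u - 3)^2*(u + 2)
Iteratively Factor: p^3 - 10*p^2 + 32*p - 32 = (p - 4)*(p^2 - 6*p + 8) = (p - 4)^2*(p - 2)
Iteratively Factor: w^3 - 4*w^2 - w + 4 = (w + 1)*(w^2 - 5*w + 4) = (w - 1)*(w + 1)*(w - 4)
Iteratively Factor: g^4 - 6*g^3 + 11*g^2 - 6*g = (g - 2)*(g^3 - 4*g^2 + 3*g) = (g - 2)*(g - 1)*(g^2 - 3*g) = (g - 3)*(g - 2)*(g - 1)*(g)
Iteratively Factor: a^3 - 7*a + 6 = (a + 3)*(a^2 - 3*a + 2) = (a - 1)*(a + 3)*(a - 2)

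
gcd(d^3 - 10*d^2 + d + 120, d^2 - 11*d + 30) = d - 5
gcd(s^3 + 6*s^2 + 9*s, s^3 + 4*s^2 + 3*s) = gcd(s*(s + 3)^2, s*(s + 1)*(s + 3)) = s^2 + 3*s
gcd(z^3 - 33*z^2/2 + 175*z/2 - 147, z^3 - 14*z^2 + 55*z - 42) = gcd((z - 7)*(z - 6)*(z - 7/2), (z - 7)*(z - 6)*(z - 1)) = z^2 - 13*z + 42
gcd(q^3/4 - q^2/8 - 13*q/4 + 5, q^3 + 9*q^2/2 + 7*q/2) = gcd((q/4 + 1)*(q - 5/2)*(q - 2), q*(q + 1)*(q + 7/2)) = 1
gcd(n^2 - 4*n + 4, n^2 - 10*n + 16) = n - 2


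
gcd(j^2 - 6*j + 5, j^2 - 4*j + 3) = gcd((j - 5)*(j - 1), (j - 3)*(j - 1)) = j - 1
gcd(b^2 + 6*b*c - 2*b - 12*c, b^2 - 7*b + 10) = b - 2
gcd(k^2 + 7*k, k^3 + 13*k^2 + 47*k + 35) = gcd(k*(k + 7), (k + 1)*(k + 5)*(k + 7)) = k + 7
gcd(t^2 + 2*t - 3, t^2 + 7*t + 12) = t + 3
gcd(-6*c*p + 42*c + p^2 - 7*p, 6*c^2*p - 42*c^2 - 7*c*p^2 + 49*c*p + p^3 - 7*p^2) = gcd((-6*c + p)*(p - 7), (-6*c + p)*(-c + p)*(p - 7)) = -6*c*p + 42*c + p^2 - 7*p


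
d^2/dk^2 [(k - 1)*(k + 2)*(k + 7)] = 6*k + 16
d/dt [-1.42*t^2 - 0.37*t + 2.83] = -2.84*t - 0.37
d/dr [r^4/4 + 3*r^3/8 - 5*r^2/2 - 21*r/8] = r^3 + 9*r^2/8 - 5*r - 21/8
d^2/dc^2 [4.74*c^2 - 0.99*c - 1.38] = 9.48000000000000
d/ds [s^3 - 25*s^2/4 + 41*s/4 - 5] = 3*s^2 - 25*s/2 + 41/4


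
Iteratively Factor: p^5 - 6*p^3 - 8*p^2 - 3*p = (p + 1)*(p^4 - p^3 - 5*p^2 - 3*p) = p*(p + 1)*(p^3 - p^2 - 5*p - 3) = p*(p + 1)^2*(p^2 - 2*p - 3) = p*(p + 1)^3*(p - 3)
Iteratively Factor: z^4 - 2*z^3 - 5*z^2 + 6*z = (z)*(z^3 - 2*z^2 - 5*z + 6) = z*(z + 2)*(z^2 - 4*z + 3) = z*(z - 3)*(z + 2)*(z - 1)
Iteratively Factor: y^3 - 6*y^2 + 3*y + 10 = (y + 1)*(y^2 - 7*y + 10) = (y - 5)*(y + 1)*(y - 2)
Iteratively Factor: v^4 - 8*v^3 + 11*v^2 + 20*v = (v)*(v^3 - 8*v^2 + 11*v + 20) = v*(v - 4)*(v^2 - 4*v - 5) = v*(v - 4)*(v + 1)*(v - 5)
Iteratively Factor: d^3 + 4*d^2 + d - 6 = (d + 3)*(d^2 + d - 2) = (d + 2)*(d + 3)*(d - 1)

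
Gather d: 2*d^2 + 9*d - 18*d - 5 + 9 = 2*d^2 - 9*d + 4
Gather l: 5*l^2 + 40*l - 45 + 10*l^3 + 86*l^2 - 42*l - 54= 10*l^3 + 91*l^2 - 2*l - 99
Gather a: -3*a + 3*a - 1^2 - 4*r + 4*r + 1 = 0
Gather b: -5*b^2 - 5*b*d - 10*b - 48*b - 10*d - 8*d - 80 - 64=-5*b^2 + b*(-5*d - 58) - 18*d - 144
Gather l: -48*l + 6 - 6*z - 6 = -48*l - 6*z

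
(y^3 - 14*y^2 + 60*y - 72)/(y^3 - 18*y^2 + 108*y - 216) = (y - 2)/(y - 6)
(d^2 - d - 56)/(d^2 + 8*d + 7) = (d - 8)/(d + 1)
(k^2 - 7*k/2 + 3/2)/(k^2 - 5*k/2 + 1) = (k - 3)/(k - 2)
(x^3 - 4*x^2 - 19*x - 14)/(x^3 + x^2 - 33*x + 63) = (x^3 - 4*x^2 - 19*x - 14)/(x^3 + x^2 - 33*x + 63)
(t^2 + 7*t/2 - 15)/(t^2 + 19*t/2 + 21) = (2*t - 5)/(2*t + 7)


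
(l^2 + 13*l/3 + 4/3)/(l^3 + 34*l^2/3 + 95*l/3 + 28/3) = 1/(l + 7)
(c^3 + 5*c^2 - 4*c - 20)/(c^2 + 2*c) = c + 3 - 10/c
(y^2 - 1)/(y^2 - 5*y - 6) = (y - 1)/(y - 6)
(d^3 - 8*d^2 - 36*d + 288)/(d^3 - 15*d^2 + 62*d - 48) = (d + 6)/(d - 1)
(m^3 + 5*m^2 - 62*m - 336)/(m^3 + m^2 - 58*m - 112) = (m + 6)/(m + 2)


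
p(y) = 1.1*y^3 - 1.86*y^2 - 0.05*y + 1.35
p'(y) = 3.3*y^2 - 3.72*y - 0.05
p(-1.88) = -12.44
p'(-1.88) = 18.61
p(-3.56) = -71.67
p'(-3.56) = 55.02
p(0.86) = 0.63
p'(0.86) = -0.81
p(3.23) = 18.85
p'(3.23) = 22.36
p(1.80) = 1.65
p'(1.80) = 3.95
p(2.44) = 6.13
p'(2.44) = 10.52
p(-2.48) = -26.74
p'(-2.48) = 29.47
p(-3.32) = -59.24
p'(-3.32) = 48.67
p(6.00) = 171.69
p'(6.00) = 96.43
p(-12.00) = -2166.69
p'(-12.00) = 519.79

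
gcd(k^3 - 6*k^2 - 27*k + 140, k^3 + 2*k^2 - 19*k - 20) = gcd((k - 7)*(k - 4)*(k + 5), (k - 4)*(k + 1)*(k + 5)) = k^2 + k - 20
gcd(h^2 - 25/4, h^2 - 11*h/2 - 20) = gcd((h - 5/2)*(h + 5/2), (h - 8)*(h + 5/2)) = h + 5/2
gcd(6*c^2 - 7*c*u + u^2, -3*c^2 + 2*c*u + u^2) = -c + u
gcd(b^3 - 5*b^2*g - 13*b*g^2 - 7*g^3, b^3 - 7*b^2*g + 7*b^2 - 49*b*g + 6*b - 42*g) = b - 7*g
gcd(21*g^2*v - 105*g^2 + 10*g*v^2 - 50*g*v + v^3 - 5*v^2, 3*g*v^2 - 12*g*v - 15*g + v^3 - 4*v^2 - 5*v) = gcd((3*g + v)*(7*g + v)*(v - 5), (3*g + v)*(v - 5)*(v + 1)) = 3*g*v - 15*g + v^2 - 5*v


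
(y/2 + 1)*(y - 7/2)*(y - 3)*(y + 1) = y^4/2 - 7*y^3/4 - 7*y^2/2 + 37*y/4 + 21/2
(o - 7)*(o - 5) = o^2 - 12*o + 35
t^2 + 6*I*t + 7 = (t - I)*(t + 7*I)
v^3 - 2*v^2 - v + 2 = (v - 2)*(v - 1)*(v + 1)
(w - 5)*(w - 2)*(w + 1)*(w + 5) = w^4 - w^3 - 27*w^2 + 25*w + 50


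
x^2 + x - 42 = (x - 6)*(x + 7)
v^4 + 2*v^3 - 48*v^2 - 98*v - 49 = (v - 7)*(v + 1)^2*(v + 7)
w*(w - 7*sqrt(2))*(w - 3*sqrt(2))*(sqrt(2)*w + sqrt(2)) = sqrt(2)*w^4 - 20*w^3 + sqrt(2)*w^3 - 20*w^2 + 42*sqrt(2)*w^2 + 42*sqrt(2)*w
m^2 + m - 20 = (m - 4)*(m + 5)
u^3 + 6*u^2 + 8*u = u*(u + 2)*(u + 4)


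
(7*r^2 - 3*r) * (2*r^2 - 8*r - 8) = 14*r^4 - 62*r^3 - 32*r^2 + 24*r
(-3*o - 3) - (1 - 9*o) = 6*o - 4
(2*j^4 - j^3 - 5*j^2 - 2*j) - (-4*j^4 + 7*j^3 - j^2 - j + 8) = 6*j^4 - 8*j^3 - 4*j^2 - j - 8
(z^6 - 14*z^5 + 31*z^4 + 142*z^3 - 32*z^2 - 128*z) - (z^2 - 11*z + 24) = z^6 - 14*z^5 + 31*z^4 + 142*z^3 - 33*z^2 - 117*z - 24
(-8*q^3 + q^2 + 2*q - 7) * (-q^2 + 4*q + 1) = 8*q^5 - 33*q^4 - 6*q^3 + 16*q^2 - 26*q - 7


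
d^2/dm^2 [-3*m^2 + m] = -6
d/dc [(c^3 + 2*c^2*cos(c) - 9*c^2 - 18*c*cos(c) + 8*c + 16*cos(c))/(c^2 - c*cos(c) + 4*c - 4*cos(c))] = (-3*c^4*sin(c) + c^4 + 15*c^3*sin(c) - 2*c^3*cos(c) + 8*c^3 + 84*c^2*sin(c) - 2*c^2*cos(c)^2 + 23*c^2*cos(c) - 44*c^2 - 96*c*sin(c) - 16*c*cos(c)^2 + 40*c*cos(c) + 88*cos(c)^2 - 96*cos(c))/((c + 4)^2*(c - cos(c))^2)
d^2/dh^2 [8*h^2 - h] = 16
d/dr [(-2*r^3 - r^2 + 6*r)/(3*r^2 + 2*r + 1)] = 2*(-3*r^4 - 4*r^3 - 13*r^2 - r + 3)/(9*r^4 + 12*r^3 + 10*r^2 + 4*r + 1)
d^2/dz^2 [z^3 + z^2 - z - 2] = 6*z + 2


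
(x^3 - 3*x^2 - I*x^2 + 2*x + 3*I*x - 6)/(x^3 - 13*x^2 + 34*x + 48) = (x^3 - x^2*(3 + I) + x*(2 + 3*I) - 6)/(x^3 - 13*x^2 + 34*x + 48)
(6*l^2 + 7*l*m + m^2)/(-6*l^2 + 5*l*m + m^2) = (-l - m)/(l - m)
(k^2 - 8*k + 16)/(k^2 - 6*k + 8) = (k - 4)/(k - 2)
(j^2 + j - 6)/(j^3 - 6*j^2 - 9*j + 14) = (j^2 + j - 6)/(j^3 - 6*j^2 - 9*j + 14)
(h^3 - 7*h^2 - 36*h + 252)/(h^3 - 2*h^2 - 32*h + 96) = (h^2 - 13*h + 42)/(h^2 - 8*h + 16)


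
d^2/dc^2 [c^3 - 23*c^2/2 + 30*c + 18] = 6*c - 23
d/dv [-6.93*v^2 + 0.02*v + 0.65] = 0.02 - 13.86*v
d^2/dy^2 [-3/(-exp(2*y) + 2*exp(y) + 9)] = 6*((1 - 2*exp(y))*(-exp(2*y) + 2*exp(y) + 9) - 4*(1 - exp(y))^2*exp(y))*exp(y)/(-exp(2*y) + 2*exp(y) + 9)^3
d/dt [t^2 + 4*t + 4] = 2*t + 4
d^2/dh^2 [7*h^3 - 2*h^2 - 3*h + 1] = 42*h - 4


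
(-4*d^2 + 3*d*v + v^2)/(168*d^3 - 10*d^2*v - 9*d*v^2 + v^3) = (-d + v)/(42*d^2 - 13*d*v + v^2)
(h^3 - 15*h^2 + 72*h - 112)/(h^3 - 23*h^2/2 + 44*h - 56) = 2*(h - 7)/(2*h - 7)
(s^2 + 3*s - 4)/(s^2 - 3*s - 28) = (s - 1)/(s - 7)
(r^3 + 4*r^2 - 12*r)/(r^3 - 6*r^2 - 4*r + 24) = r*(r + 6)/(r^2 - 4*r - 12)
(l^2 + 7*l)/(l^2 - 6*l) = (l + 7)/(l - 6)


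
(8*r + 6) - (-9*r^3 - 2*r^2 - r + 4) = 9*r^3 + 2*r^2 + 9*r + 2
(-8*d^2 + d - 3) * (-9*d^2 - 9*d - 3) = 72*d^4 + 63*d^3 + 42*d^2 + 24*d + 9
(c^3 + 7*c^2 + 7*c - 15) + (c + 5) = c^3 + 7*c^2 + 8*c - 10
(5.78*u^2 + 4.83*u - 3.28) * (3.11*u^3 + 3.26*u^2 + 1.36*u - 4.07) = 17.9758*u^5 + 33.8641*u^4 + 13.4058*u^3 - 27.6486*u^2 - 24.1189*u + 13.3496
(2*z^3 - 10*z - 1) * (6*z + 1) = 12*z^4 + 2*z^3 - 60*z^2 - 16*z - 1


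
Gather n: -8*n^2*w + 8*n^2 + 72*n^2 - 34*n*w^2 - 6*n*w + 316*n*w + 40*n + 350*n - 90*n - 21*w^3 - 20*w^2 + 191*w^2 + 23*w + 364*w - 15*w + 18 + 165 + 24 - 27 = n^2*(80 - 8*w) + n*(-34*w^2 + 310*w + 300) - 21*w^3 + 171*w^2 + 372*w + 180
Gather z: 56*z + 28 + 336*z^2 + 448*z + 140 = 336*z^2 + 504*z + 168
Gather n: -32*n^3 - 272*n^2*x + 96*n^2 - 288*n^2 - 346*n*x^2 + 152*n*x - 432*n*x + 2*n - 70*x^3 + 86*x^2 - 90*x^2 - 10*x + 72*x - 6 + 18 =-32*n^3 + n^2*(-272*x - 192) + n*(-346*x^2 - 280*x + 2) - 70*x^3 - 4*x^2 + 62*x + 12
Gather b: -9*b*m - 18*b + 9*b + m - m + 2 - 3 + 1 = b*(-9*m - 9)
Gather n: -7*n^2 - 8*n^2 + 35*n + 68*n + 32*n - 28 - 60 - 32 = -15*n^2 + 135*n - 120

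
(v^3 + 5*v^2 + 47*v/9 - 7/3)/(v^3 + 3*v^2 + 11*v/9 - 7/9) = (v + 3)/(v + 1)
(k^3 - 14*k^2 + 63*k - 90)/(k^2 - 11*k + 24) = (k^2 - 11*k + 30)/(k - 8)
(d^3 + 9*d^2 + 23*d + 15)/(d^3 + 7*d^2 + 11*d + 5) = (d + 3)/(d + 1)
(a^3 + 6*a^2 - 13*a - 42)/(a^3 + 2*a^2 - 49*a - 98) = (a - 3)/(a - 7)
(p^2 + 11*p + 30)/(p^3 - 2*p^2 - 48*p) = (p + 5)/(p*(p - 8))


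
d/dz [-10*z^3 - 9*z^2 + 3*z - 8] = -30*z^2 - 18*z + 3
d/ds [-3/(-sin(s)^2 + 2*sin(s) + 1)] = 6*(1 - sin(s))*cos(s)/(2*sin(s) + cos(s)^2)^2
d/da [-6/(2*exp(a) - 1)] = 12*exp(a)/(2*exp(a) - 1)^2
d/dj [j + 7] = 1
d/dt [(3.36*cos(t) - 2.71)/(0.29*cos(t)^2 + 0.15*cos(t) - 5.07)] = (0.9744*cos(t)^2 - 1.5718*cos(t) + 16.6287)*sin(t)/(0.0841*cos(t)^4 + 0.087*cos(t)^3 - 2.9181*cos(t)^2 - 1.521*cos(t) + 25.7049)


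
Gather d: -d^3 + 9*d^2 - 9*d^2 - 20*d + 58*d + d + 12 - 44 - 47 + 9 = -d^3 + 39*d - 70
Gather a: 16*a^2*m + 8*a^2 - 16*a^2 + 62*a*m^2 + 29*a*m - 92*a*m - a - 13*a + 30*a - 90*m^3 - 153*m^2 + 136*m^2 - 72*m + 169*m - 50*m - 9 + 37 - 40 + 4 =a^2*(16*m - 8) + a*(62*m^2 - 63*m + 16) - 90*m^3 - 17*m^2 + 47*m - 8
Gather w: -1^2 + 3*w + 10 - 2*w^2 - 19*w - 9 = -2*w^2 - 16*w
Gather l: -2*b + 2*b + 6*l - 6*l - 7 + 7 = 0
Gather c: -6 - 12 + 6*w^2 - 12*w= 6*w^2 - 12*w - 18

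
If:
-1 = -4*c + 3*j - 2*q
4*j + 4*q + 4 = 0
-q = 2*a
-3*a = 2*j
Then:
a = 2/7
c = 3/14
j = -3/7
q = -4/7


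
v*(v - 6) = v^2 - 6*v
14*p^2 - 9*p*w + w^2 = (-7*p + w)*(-2*p + w)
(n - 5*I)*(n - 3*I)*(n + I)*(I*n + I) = I*n^4 + 7*n^3 + I*n^3 + 7*n^2 - 7*I*n^2 + 15*n - 7*I*n + 15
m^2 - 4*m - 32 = (m - 8)*(m + 4)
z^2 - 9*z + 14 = (z - 7)*(z - 2)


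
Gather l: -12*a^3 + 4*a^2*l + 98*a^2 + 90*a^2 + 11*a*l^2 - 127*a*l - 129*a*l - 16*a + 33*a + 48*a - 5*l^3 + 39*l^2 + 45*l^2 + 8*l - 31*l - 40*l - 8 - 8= -12*a^3 + 188*a^2 + 65*a - 5*l^3 + l^2*(11*a + 84) + l*(4*a^2 - 256*a - 63) - 16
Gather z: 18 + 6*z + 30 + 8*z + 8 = 14*z + 56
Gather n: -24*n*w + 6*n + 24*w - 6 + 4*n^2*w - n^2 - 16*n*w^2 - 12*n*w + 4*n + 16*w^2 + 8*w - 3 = n^2*(4*w - 1) + n*(-16*w^2 - 36*w + 10) + 16*w^2 + 32*w - 9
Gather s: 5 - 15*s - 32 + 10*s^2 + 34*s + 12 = 10*s^2 + 19*s - 15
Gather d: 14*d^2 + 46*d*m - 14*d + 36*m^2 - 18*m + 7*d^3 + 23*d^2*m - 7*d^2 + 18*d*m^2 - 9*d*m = 7*d^3 + d^2*(23*m + 7) + d*(18*m^2 + 37*m - 14) + 36*m^2 - 18*m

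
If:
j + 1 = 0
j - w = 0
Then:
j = -1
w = -1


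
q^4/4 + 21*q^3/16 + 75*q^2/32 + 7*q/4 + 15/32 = (q/2 + 1/2)^2*(q + 3/4)*(q + 5/2)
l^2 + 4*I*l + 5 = (l - I)*(l + 5*I)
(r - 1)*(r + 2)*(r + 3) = r^3 + 4*r^2 + r - 6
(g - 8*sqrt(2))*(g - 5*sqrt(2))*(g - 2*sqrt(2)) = g^3 - 15*sqrt(2)*g^2 + 132*g - 160*sqrt(2)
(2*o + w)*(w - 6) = 2*o*w - 12*o + w^2 - 6*w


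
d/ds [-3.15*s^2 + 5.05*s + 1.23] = 5.05 - 6.3*s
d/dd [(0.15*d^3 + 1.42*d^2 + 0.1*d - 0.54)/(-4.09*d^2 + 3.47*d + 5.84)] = (-0.6135*d^4 + 1.041*d^3 + 7.9644*d^2 + 12.1684*d + 2.4578)/(16.7281*d^4 - 28.3846*d^3 - 35.7303*d^2 + 40.5296*d + 34.1056)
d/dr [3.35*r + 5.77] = 3.35000000000000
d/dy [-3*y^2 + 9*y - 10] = 9 - 6*y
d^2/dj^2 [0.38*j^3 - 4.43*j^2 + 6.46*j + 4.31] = 2.28*j - 8.86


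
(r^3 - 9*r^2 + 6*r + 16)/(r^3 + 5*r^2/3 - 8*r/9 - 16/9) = 9*(r^3 - 9*r^2 + 6*r + 16)/(9*r^3 + 15*r^2 - 8*r - 16)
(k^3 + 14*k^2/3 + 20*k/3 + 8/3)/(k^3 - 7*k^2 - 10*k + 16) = (3*k^2 + 8*k + 4)/(3*(k^2 - 9*k + 8))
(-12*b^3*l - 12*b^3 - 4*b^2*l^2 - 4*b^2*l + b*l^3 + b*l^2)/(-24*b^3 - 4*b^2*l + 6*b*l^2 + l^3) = b*(6*b*l + 6*b - l^2 - l)/(12*b^2 - 4*b*l - l^2)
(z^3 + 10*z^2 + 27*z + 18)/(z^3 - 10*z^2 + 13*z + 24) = (z^2 + 9*z + 18)/(z^2 - 11*z + 24)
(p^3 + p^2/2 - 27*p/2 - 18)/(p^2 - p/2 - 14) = (2*p^2 + 9*p + 9)/(2*p + 7)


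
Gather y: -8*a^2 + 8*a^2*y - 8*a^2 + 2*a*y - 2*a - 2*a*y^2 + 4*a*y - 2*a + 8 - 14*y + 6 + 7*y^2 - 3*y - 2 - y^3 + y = -16*a^2 - 4*a - y^3 + y^2*(7 - 2*a) + y*(8*a^2 + 6*a - 16) + 12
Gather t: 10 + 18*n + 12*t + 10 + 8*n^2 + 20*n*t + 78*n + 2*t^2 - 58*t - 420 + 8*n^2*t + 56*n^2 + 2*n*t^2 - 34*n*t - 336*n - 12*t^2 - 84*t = 64*n^2 - 240*n + t^2*(2*n - 10) + t*(8*n^2 - 14*n - 130) - 400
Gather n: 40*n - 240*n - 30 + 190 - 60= 100 - 200*n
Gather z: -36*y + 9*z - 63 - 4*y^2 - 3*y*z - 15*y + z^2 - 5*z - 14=-4*y^2 - 51*y + z^2 + z*(4 - 3*y) - 77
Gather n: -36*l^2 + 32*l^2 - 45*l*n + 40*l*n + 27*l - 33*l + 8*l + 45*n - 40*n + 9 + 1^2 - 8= -4*l^2 + 2*l + n*(5 - 5*l) + 2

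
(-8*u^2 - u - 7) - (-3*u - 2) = -8*u^2 + 2*u - 5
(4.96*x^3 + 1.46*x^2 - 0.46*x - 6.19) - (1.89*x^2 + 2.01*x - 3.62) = 4.96*x^3 - 0.43*x^2 - 2.47*x - 2.57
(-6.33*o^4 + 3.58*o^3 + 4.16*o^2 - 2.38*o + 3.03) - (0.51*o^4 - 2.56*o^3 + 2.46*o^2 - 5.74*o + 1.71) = -6.84*o^4 + 6.14*o^3 + 1.7*o^2 + 3.36*o + 1.32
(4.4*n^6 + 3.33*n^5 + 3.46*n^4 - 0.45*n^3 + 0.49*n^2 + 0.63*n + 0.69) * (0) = 0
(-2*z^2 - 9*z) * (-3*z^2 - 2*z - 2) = 6*z^4 + 31*z^3 + 22*z^2 + 18*z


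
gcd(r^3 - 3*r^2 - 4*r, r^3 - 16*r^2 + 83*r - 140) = r - 4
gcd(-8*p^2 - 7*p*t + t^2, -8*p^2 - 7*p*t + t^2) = 8*p^2 + 7*p*t - t^2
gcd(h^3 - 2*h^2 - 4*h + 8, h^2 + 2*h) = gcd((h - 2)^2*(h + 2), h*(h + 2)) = h + 2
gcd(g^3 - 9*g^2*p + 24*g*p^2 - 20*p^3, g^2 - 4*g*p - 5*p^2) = -g + 5*p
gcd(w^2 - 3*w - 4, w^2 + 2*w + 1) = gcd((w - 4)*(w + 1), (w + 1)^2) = w + 1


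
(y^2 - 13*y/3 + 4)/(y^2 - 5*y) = (y^2 - 13*y/3 + 4)/(y*(y - 5))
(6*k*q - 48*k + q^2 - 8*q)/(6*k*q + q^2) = (q - 8)/q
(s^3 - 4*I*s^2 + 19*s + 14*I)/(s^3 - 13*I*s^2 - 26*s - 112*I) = (s + I)/(s - 8*I)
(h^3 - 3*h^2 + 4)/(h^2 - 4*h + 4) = h + 1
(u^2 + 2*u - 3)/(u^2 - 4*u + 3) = (u + 3)/(u - 3)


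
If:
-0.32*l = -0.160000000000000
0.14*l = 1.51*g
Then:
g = 0.05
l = 0.50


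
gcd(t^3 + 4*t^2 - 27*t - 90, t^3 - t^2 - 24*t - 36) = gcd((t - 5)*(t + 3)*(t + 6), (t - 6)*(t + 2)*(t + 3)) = t + 3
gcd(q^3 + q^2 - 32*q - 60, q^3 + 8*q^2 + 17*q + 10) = q^2 + 7*q + 10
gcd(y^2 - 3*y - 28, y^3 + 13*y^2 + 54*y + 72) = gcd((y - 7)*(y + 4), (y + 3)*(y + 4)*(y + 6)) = y + 4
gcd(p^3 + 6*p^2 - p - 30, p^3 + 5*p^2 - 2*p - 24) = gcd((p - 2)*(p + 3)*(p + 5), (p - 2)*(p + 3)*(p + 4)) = p^2 + p - 6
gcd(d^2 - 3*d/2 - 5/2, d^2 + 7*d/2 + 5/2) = d + 1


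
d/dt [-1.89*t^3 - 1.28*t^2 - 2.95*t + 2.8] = -5.67*t^2 - 2.56*t - 2.95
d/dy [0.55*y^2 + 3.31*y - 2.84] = 1.1*y + 3.31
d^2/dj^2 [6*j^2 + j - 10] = 12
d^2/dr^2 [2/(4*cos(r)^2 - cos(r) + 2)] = 2*(64*sin(r)^4 - sin(r)^2 + 17*cos(r) - 3*cos(3*r) - 49)/(4*sin(r)^2 + cos(r) - 6)^3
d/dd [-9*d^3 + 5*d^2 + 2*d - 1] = -27*d^2 + 10*d + 2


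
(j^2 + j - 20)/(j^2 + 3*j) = (j^2 + j - 20)/(j*(j + 3))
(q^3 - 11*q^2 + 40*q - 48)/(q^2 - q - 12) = (q^2 - 7*q + 12)/(q + 3)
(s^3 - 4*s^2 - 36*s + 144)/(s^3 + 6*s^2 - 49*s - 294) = (s^2 - 10*s + 24)/(s^2 - 49)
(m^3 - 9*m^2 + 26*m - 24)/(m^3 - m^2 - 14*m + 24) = (m - 4)/(m + 4)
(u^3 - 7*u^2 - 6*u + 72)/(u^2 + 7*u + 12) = (u^2 - 10*u + 24)/(u + 4)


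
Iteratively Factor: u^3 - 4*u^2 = (u)*(u^2 - 4*u) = u^2*(u - 4)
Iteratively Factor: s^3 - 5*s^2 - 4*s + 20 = (s - 2)*(s^2 - 3*s - 10) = (s - 5)*(s - 2)*(s + 2)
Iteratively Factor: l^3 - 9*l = (l)*(l^2 - 9) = l*(l - 3)*(l + 3)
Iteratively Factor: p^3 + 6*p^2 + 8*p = (p + 2)*(p^2 + 4*p) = (p + 2)*(p + 4)*(p)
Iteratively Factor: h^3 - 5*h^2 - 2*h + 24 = (h - 3)*(h^2 - 2*h - 8) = (h - 4)*(h - 3)*(h + 2)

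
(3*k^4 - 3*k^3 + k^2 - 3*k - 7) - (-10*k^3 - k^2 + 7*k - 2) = 3*k^4 + 7*k^3 + 2*k^2 - 10*k - 5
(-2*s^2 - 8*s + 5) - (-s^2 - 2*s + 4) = -s^2 - 6*s + 1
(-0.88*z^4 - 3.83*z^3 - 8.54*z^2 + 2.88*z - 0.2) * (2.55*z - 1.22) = -2.244*z^5 - 8.6929*z^4 - 17.1044*z^3 + 17.7628*z^2 - 4.0236*z + 0.244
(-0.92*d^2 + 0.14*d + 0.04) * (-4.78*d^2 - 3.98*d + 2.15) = 4.3976*d^4 + 2.9924*d^3 - 2.7264*d^2 + 0.1418*d + 0.086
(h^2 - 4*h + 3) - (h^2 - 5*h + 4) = h - 1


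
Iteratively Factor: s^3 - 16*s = (s - 4)*(s^2 + 4*s) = (s - 4)*(s + 4)*(s)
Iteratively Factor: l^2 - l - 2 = (l + 1)*(l - 2)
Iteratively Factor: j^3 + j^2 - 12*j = (j)*(j^2 + j - 12) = j*(j - 3)*(j + 4)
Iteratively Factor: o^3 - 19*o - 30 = (o + 3)*(o^2 - 3*o - 10) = (o + 2)*(o + 3)*(o - 5)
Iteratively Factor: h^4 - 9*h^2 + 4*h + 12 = (h + 1)*(h^3 - h^2 - 8*h + 12) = (h + 1)*(h + 3)*(h^2 - 4*h + 4) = (h - 2)*(h + 1)*(h + 3)*(h - 2)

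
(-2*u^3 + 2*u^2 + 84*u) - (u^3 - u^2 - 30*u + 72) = -3*u^3 + 3*u^2 + 114*u - 72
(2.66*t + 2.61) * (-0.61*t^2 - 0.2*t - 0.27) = -1.6226*t^3 - 2.1241*t^2 - 1.2402*t - 0.7047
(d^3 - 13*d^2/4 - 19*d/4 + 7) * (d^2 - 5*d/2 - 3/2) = d^5 - 23*d^4/4 + 15*d^3/8 + 95*d^2/4 - 83*d/8 - 21/2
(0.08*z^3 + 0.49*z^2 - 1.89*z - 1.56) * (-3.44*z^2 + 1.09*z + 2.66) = -0.2752*z^5 - 1.5984*z^4 + 7.2485*z^3 + 4.6097*z^2 - 6.7278*z - 4.1496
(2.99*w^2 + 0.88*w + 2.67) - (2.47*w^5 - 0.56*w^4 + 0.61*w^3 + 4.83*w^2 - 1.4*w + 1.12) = -2.47*w^5 + 0.56*w^4 - 0.61*w^3 - 1.84*w^2 + 2.28*w + 1.55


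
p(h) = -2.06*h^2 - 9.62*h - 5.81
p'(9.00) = -46.70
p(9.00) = -259.25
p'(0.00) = -9.62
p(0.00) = -5.81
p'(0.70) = -12.50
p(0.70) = -13.55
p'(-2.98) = 2.66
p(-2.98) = 4.56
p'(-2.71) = 1.55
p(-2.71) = 5.13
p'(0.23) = -10.57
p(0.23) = -8.13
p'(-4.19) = 7.64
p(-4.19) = -1.67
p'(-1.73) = -2.49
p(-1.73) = 4.67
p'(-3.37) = 4.26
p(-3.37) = 3.21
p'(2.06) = -18.11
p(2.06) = -34.37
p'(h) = -4.12*h - 9.62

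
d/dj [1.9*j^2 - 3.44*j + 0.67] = 3.8*j - 3.44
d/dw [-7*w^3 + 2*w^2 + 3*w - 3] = -21*w^2 + 4*w + 3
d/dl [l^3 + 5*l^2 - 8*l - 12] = 3*l^2 + 10*l - 8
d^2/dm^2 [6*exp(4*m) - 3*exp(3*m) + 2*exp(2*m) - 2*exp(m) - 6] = (96*exp(3*m) - 27*exp(2*m) + 8*exp(m) - 2)*exp(m)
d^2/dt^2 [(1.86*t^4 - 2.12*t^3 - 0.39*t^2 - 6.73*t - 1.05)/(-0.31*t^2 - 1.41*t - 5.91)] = (-0.357492*t^6 - 4.878036*t^5 - 42.633432*t^4 - 246.379048*t^3 - 677.279844*t^2 + 373.058964*t - 84.592008)/(0.029791*t^6 + 0.406503*t^5 + 3.552786*t^4 + 18.302787*t^3 + 67.732146*t^2 + 147.745863*t + 206.425071)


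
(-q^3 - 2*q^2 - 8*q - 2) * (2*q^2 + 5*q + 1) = -2*q^5 - 9*q^4 - 27*q^3 - 46*q^2 - 18*q - 2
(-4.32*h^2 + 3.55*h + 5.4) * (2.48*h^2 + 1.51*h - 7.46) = -10.7136*h^4 + 2.2808*h^3 + 50.9797*h^2 - 18.329*h - 40.284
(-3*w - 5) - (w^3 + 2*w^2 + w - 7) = -w^3 - 2*w^2 - 4*w + 2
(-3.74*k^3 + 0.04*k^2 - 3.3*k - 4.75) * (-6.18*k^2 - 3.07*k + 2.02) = 23.1132*k^5 + 11.2346*k^4 + 12.7164*k^3 + 39.5668*k^2 + 7.9165*k - 9.595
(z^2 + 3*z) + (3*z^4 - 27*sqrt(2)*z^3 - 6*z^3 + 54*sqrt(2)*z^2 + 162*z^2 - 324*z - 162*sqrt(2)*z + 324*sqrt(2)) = 3*z^4 - 27*sqrt(2)*z^3 - 6*z^3 + 54*sqrt(2)*z^2 + 163*z^2 - 321*z - 162*sqrt(2)*z + 324*sqrt(2)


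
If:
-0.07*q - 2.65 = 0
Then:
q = -37.86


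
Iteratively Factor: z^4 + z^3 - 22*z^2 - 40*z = (z - 5)*(z^3 + 6*z^2 + 8*z) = z*(z - 5)*(z^2 + 6*z + 8) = z*(z - 5)*(z + 4)*(z + 2)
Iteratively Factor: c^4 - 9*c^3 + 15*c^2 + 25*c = (c)*(c^3 - 9*c^2 + 15*c + 25) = c*(c - 5)*(c^2 - 4*c - 5) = c*(c - 5)*(c + 1)*(c - 5)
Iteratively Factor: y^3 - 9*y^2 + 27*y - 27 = (y - 3)*(y^2 - 6*y + 9) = (y - 3)^2*(y - 3)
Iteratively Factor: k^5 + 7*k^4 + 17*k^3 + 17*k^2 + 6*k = (k)*(k^4 + 7*k^3 + 17*k^2 + 17*k + 6) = k*(k + 1)*(k^3 + 6*k^2 + 11*k + 6) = k*(k + 1)*(k + 3)*(k^2 + 3*k + 2) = k*(k + 1)*(k + 2)*(k + 3)*(k + 1)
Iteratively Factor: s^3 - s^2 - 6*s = (s - 3)*(s^2 + 2*s) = s*(s - 3)*(s + 2)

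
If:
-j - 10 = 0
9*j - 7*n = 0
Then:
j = -10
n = -90/7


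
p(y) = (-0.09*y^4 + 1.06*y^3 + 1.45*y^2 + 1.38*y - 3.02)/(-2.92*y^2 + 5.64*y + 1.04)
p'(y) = (5.84*y - 5.64)*(-0.09*y^4 + 1.06*y^3 + 1.45*y^2 + 1.38*y - 3.02)/(-2.92*y^2 + 5.64*y + 1.04)^2 + (-0.36*y^3 + 3.18*y^2 + 2.9*y + 1.38)/(-2.92*y^2 + 5.64*y + 1.04) = (0.5256*y^5 - 4.618*y^4 + 11.5824*y^3 + 15.5148*y^2 - 14.6208*y + 18.468)/(8.5264*y^4 - 32.9376*y^3 + 25.736*y^2 + 11.7312*y + 1.0816)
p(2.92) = -4.50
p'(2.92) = 3.16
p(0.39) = -0.79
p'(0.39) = 2.01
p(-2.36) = 0.52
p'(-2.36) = -0.24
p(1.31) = 0.99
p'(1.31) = 3.46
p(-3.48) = 0.89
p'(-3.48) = -0.40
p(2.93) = -4.47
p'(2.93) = 3.08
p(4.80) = -2.72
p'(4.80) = 0.31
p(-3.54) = 0.92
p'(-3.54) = -0.41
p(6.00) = -2.42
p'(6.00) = 0.22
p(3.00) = -4.27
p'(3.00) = 2.61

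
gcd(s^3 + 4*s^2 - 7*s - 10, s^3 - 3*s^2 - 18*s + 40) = s - 2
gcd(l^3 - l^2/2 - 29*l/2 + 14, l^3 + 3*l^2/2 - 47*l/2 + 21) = l^2 - 9*l/2 + 7/2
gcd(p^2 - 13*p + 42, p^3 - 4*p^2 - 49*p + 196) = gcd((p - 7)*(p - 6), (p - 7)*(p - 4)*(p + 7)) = p - 7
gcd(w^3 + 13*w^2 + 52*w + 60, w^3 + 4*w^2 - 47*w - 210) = w^2 + 11*w + 30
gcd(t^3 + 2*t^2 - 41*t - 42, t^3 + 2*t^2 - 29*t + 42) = t + 7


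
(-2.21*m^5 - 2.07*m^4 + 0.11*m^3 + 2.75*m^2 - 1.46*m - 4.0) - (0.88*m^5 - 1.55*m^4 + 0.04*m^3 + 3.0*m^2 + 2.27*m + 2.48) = -3.09*m^5 - 0.52*m^4 + 0.07*m^3 - 0.25*m^2 - 3.73*m - 6.48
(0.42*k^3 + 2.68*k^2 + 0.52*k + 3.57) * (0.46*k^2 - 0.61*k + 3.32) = 0.1932*k^5 + 0.9766*k^4 - 0.00120000000000009*k^3 + 10.2226*k^2 - 0.4513*k + 11.8524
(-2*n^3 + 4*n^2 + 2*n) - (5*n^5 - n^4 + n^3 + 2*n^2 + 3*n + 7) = -5*n^5 + n^4 - 3*n^3 + 2*n^2 - n - 7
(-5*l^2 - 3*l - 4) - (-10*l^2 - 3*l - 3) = 5*l^2 - 1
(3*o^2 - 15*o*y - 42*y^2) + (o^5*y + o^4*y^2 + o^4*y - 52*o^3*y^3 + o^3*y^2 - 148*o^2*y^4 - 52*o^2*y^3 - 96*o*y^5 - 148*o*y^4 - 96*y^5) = o^5*y + o^4*y^2 + o^4*y - 52*o^3*y^3 + o^3*y^2 - 148*o^2*y^4 - 52*o^2*y^3 + 3*o^2 - 96*o*y^5 - 148*o*y^4 - 15*o*y - 96*y^5 - 42*y^2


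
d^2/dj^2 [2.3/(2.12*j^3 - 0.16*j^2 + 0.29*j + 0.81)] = ((0.736 - 29.256*j)*(2.12*j^3 - 0.16*j^2 + 0.29*j + 0.81) + 2.3*(6.36*j^2 - 0.32*j + 0.29)*(12.72*j^2 - 0.64*j + 0.58))/(2.12*j^3 - 0.16*j^2 + 0.29*j + 0.81)^3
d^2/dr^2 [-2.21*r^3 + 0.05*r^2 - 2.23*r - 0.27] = 0.1 - 13.26*r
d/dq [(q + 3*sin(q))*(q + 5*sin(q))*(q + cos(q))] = -(q + 3*sin(q))*(q + 5*sin(q))*(sin(q) - 1) + (q + 3*sin(q))*(q + cos(q))*(5*cos(q) + 1) + (q + 5*sin(q))*(q + cos(q))*(3*cos(q) + 1)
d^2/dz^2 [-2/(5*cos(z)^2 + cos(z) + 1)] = 2*(100*sin(z)^4 - 31*sin(z)^2 - 79*cos(z)/4 + 15*cos(3*z)/4 - 61)/(-5*sin(z)^2 + cos(z) + 6)^3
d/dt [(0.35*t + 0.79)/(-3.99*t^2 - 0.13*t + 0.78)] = (1.3965*t^2 + 6.3042*t + 0.3757)/(15.9201*t^4 + 1.0374*t^3 - 6.2075*t^2 - 0.2028*t + 0.6084)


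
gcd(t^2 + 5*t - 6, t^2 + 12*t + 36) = t + 6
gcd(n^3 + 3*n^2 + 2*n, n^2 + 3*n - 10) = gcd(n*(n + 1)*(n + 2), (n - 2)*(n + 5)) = 1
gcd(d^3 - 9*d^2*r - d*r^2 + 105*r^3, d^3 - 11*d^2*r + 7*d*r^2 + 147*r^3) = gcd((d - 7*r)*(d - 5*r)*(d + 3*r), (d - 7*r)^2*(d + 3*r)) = -d^2 + 4*d*r + 21*r^2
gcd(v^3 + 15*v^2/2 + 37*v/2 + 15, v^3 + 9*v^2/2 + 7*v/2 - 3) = v^2 + 5*v + 6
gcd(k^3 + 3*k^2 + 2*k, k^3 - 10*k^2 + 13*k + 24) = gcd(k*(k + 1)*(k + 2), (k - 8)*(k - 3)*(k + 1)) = k + 1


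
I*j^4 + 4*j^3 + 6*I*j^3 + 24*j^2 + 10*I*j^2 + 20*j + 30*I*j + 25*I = (j + 5)*(j - 5*I)*(j + I)*(I*j + I)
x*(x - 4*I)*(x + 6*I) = x^3 + 2*I*x^2 + 24*x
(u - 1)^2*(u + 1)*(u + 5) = u^4 + 4*u^3 - 6*u^2 - 4*u + 5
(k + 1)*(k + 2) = k^2 + 3*k + 2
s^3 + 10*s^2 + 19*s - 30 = (s - 1)*(s + 5)*(s + 6)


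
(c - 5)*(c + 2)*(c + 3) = c^3 - 19*c - 30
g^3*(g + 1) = g^4 + g^3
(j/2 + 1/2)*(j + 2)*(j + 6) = j^3/2 + 9*j^2/2 + 10*j + 6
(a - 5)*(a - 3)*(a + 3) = a^3 - 5*a^2 - 9*a + 45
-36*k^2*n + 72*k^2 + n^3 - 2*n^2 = (-6*k + n)*(6*k + n)*(n - 2)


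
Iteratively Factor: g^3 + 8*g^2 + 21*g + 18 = (g + 3)*(g^2 + 5*g + 6) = (g + 3)^2*(g + 2)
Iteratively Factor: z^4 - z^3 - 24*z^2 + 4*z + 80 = (z + 2)*(z^3 - 3*z^2 - 18*z + 40) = (z - 5)*(z + 2)*(z^2 + 2*z - 8) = (z - 5)*(z + 2)*(z + 4)*(z - 2)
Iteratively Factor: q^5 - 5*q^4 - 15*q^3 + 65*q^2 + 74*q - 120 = (q + 3)*(q^4 - 8*q^3 + 9*q^2 + 38*q - 40) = (q + 2)*(q + 3)*(q^3 - 10*q^2 + 29*q - 20) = (q - 4)*(q + 2)*(q + 3)*(q^2 - 6*q + 5) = (q - 5)*(q - 4)*(q + 2)*(q + 3)*(q - 1)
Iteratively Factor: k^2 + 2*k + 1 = (k + 1)*(k + 1)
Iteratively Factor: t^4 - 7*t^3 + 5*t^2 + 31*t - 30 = (t + 2)*(t^3 - 9*t^2 + 23*t - 15) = (t - 5)*(t + 2)*(t^2 - 4*t + 3) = (t - 5)*(t - 3)*(t + 2)*(t - 1)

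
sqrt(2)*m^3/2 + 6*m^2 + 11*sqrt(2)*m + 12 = (m + 2*sqrt(2))*(m + 3*sqrt(2))*(sqrt(2)*m/2 + 1)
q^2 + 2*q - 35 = (q - 5)*(q + 7)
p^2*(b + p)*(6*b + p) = 6*b^2*p^2 + 7*b*p^3 + p^4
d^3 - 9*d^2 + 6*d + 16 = (d - 8)*(d - 2)*(d + 1)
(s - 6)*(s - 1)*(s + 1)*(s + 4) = s^4 - 2*s^3 - 25*s^2 + 2*s + 24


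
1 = 1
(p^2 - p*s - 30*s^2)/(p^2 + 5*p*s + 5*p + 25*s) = (p - 6*s)/(p + 5)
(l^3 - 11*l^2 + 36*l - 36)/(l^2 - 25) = (l^3 - 11*l^2 + 36*l - 36)/(l^2 - 25)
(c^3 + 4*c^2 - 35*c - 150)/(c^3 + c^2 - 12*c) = (c^3 + 4*c^2 - 35*c - 150)/(c*(c^2 + c - 12))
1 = 1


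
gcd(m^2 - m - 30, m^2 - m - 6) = 1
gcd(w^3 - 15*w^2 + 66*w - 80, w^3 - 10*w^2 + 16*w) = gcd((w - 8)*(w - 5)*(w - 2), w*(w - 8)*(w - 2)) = w^2 - 10*w + 16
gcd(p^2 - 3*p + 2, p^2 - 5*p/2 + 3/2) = p - 1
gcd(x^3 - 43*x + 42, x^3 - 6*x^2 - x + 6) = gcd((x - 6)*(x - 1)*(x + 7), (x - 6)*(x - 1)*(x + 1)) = x^2 - 7*x + 6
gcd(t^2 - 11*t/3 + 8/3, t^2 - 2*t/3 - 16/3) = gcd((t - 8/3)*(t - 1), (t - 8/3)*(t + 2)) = t - 8/3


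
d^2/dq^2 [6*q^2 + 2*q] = 12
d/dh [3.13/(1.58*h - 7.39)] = -4.9454/(1.58*h - 7.39)^2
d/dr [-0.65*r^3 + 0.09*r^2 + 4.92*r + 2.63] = -1.95*r^2 + 0.18*r + 4.92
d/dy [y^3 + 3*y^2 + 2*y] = 3*y^2 + 6*y + 2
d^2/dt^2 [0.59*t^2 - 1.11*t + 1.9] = 1.18000000000000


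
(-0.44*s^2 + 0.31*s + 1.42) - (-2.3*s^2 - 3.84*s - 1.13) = 1.86*s^2 + 4.15*s + 2.55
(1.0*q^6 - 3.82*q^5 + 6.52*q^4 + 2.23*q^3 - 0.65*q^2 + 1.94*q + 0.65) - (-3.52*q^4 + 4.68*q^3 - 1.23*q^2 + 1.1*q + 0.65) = 1.0*q^6 - 3.82*q^5 + 10.04*q^4 - 2.45*q^3 + 0.58*q^2 + 0.84*q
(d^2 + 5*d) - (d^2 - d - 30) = 6*d + 30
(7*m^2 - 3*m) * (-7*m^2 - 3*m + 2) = -49*m^4 + 23*m^2 - 6*m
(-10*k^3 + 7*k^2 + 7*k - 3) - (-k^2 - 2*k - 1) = -10*k^3 + 8*k^2 + 9*k - 2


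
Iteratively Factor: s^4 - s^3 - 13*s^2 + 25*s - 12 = (s + 4)*(s^3 - 5*s^2 + 7*s - 3) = (s - 1)*(s + 4)*(s^2 - 4*s + 3) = (s - 3)*(s - 1)*(s + 4)*(s - 1)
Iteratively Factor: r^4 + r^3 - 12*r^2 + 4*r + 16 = (r - 2)*(r^3 + 3*r^2 - 6*r - 8) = (r - 2)*(r + 4)*(r^2 - r - 2) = (r - 2)^2*(r + 4)*(r + 1)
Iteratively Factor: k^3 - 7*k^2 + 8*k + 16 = (k + 1)*(k^2 - 8*k + 16) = (k - 4)*(k + 1)*(k - 4)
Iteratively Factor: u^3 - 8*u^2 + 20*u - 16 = (u - 4)*(u^2 - 4*u + 4) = (u - 4)*(u - 2)*(u - 2)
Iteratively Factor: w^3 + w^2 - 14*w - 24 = (w + 3)*(w^2 - 2*w - 8) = (w + 2)*(w + 3)*(w - 4)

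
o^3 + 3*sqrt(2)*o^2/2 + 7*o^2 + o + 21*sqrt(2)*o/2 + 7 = (o + 7)*(o + sqrt(2)/2)*(o + sqrt(2))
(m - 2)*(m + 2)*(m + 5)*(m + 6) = m^4 + 11*m^3 + 26*m^2 - 44*m - 120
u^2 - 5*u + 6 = (u - 3)*(u - 2)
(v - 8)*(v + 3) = v^2 - 5*v - 24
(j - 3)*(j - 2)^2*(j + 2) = j^4 - 5*j^3 + 2*j^2 + 20*j - 24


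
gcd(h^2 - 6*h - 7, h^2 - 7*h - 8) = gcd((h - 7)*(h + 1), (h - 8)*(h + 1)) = h + 1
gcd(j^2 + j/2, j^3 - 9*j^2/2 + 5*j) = j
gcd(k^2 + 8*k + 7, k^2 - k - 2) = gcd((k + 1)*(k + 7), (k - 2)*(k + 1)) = k + 1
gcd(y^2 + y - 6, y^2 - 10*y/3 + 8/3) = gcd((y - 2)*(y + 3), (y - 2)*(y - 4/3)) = y - 2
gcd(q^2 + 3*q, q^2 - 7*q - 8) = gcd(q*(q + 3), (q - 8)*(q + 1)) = 1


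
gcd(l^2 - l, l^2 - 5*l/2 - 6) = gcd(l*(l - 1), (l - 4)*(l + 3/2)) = 1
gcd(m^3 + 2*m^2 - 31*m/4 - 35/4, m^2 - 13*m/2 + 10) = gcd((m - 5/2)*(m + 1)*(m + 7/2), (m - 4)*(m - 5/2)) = m - 5/2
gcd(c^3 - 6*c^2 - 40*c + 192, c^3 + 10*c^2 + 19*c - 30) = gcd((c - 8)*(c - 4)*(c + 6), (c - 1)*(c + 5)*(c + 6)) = c + 6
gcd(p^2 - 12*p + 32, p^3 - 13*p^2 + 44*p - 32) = p^2 - 12*p + 32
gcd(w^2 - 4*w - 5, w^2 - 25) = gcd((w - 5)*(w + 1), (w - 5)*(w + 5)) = w - 5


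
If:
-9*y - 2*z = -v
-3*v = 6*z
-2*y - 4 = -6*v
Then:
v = 18/25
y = 4/25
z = -9/25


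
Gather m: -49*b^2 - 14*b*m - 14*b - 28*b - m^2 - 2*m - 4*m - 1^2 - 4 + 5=-49*b^2 - 42*b - m^2 + m*(-14*b - 6)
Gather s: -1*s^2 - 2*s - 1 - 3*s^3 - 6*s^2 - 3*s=-3*s^3 - 7*s^2 - 5*s - 1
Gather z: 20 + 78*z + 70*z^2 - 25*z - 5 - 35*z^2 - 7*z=35*z^2 + 46*z + 15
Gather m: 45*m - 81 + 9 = 45*m - 72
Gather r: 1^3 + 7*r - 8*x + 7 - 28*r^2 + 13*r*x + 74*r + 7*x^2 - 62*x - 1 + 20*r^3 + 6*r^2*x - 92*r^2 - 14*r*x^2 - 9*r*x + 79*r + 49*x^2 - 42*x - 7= 20*r^3 + r^2*(6*x - 120) + r*(-14*x^2 + 4*x + 160) + 56*x^2 - 112*x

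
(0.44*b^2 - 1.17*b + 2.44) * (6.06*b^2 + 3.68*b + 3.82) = 2.6664*b^4 - 5.471*b^3 + 12.1616*b^2 + 4.5098*b + 9.3208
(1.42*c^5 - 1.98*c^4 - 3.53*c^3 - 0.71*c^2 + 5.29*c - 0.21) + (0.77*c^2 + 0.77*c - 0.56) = 1.42*c^5 - 1.98*c^4 - 3.53*c^3 + 0.0600000000000001*c^2 + 6.06*c - 0.77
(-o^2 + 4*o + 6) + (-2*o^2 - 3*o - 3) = -3*o^2 + o + 3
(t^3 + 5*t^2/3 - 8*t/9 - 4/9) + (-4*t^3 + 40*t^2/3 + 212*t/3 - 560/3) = -3*t^3 + 15*t^2 + 628*t/9 - 1684/9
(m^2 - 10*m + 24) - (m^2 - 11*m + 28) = m - 4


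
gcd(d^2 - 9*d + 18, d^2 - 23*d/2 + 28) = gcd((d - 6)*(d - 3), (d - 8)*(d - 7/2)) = 1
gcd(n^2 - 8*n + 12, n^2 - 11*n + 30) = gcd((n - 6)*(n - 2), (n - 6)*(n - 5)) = n - 6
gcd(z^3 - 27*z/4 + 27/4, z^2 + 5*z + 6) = z + 3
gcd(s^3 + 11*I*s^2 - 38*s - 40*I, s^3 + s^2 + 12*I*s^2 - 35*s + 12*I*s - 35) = s + 5*I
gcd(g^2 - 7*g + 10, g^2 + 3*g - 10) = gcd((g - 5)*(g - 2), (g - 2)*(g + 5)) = g - 2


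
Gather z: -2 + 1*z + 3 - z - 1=0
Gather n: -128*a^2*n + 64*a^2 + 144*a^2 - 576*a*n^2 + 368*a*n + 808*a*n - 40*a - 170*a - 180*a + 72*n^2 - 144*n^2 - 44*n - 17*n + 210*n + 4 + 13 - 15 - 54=208*a^2 - 390*a + n^2*(-576*a - 72) + n*(-128*a^2 + 1176*a + 149) - 52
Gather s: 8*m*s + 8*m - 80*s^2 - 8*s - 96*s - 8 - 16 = 8*m - 80*s^2 + s*(8*m - 104) - 24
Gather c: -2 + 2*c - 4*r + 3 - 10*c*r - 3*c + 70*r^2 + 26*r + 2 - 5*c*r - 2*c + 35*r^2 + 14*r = c*(-15*r - 3) + 105*r^2 + 36*r + 3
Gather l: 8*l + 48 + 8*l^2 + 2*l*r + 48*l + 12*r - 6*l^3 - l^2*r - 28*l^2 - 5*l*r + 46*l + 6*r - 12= -6*l^3 + l^2*(-r - 20) + l*(102 - 3*r) + 18*r + 36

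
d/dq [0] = 0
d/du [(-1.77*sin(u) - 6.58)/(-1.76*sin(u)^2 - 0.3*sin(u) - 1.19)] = (-3.1152*sin(u)^2 - 23.1616*sin(u) + 0.1323)*cos(u)/(3.0976*sin(u)^4 + 1.056*sin(u)^3 + 4.2788*sin(u)^2 + 0.714*sin(u) + 1.4161)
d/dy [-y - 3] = -1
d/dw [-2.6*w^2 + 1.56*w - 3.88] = 1.56 - 5.2*w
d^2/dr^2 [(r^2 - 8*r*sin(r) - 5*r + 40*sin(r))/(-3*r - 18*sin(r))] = 14*(-r^3*sin(r) + 5*r^2*sin(r) - 3*r^2*cos(2*r) - 9*r^2 + 12*r*sin(2*r) + 10*r*cos(r) + 15*r*cos(2*r) + 45*r - 10*sin(r) - 30*sin(2*r) + 6*cos(2*r) - 6)/(3*(r + 6*sin(r))^3)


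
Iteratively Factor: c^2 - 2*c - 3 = (c + 1)*(c - 3)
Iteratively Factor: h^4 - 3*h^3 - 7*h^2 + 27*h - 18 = (h - 2)*(h^3 - h^2 - 9*h + 9) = (h - 3)*(h - 2)*(h^2 + 2*h - 3) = (h - 3)*(h - 2)*(h - 1)*(h + 3)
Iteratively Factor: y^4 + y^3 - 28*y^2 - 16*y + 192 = (y - 4)*(y^3 + 5*y^2 - 8*y - 48) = (y - 4)*(y + 4)*(y^2 + y - 12) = (y - 4)*(y - 3)*(y + 4)*(y + 4)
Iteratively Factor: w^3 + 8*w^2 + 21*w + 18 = (w + 2)*(w^2 + 6*w + 9) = (w + 2)*(w + 3)*(w + 3)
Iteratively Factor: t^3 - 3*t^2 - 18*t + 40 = (t + 4)*(t^2 - 7*t + 10) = (t - 5)*(t + 4)*(t - 2)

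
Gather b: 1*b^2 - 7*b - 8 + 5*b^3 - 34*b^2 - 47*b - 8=5*b^3 - 33*b^2 - 54*b - 16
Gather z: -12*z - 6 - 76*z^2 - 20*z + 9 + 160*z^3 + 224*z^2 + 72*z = 160*z^3 + 148*z^2 + 40*z + 3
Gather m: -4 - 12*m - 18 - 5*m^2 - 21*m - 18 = -5*m^2 - 33*m - 40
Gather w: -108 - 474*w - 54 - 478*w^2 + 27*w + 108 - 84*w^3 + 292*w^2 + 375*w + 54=-84*w^3 - 186*w^2 - 72*w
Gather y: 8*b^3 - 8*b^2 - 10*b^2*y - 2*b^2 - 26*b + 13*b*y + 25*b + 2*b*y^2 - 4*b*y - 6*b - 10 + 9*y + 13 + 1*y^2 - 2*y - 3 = 8*b^3 - 10*b^2 - 7*b + y^2*(2*b + 1) + y*(-10*b^2 + 9*b + 7)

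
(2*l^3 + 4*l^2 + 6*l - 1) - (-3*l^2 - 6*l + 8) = 2*l^3 + 7*l^2 + 12*l - 9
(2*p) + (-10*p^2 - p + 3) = -10*p^2 + p + 3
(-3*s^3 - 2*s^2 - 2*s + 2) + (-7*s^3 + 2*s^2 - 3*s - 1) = -10*s^3 - 5*s + 1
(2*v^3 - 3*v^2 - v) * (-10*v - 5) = -20*v^4 + 20*v^3 + 25*v^2 + 5*v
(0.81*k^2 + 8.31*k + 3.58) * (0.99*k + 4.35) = 0.8019*k^3 + 11.7504*k^2 + 39.6927*k + 15.573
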